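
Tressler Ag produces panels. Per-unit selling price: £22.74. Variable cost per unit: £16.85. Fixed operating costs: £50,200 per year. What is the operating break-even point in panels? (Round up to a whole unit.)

Unit CM = price − variable cost = £22.74 − £16.85 = £5.89.
Break-even Q = £50,200 / £5.89 = 8,522.92 → 8,523 panels.

8,523 panels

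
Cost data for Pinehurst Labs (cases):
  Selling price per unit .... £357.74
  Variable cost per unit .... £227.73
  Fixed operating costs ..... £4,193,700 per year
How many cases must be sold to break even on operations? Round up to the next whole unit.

Contribution margin per unit = £357.74 − £227.73 = £130.01.
Break-even Q = £4,193,700 / £130.01 = 32,256.75 → 32,257 cases.

32,257 cases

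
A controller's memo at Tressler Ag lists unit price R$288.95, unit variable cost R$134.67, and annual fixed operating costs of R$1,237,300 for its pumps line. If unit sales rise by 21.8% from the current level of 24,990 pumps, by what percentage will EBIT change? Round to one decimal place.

+32.1%

Total contribution margin = 24,990 × R$154.28 = R$3,855,457.20.
EBIT = R$3,855,457.20 − R$1,237,300 = R$2,618,157.20.
So DOL = total CM / EBIT = R$3,855,457.20 / R$2,618,157.20 = 1.4726.
%ΔEBIT = DOL × %ΔSales = 1.4726 × +21.8% = +32.1%.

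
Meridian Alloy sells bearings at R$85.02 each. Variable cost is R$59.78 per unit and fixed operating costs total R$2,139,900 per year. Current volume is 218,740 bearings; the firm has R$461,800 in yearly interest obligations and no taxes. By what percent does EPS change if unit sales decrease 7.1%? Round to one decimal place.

Total contribution margin = 218,740 × R$25.24 = R$5,520,997.60.
Operating income = contribution − fixed costs = R$5,520,997.60 − R$2,139,900 = R$3,381,097.60.
Interest = R$461,800.00, so EBIT − I = R$2,919,297.60.
DCL = total CM / (EBIT − I) = R$5,520,997.60 / R$2,919,297.60 = 1.8912.
%ΔEPS = DCL × %ΔSales = 1.8912 × -7.1% = -13.4%.

-13.4%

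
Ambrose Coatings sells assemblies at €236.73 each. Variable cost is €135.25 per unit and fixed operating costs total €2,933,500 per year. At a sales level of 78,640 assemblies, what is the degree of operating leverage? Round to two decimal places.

1.58

Contribution at this volume is 78,640 × €101.48 = €7,980,387.20.
EBIT = €7,980,387.20 − €2,933,500 = €5,046,887.20.
So DOL = total CM / EBIT = €7,980,387.20 / €5,046,887.20 = 1.5812.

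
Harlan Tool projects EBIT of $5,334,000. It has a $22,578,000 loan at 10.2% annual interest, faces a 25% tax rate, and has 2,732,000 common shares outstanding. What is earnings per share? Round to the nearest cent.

$0.83

Interest = $2,302,956.00, so EBT = $5,334,000 − $2,302,956.00 = $3,031,044.00.
Net income = $3,031,044.00 × (1 − 0.25) = $2,273,283.00.
EPS = $2,273,283.00 ÷ 2,732,000 = $0.83.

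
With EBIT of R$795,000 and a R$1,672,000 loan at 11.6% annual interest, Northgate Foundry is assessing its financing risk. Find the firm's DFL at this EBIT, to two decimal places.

1.32

Interest = R$193,952.00.
DFL = EBIT ÷ (EBIT − I) = R$795,000 ÷ (R$795,000 − R$193,952.00) = R$795,000 ÷ R$601,048.00 = 1.3227.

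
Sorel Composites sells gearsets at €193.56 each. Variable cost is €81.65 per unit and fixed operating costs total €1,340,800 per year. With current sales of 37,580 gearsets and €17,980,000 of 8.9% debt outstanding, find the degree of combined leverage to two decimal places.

Total contribution margin = 37,580 × €111.91 = €4,205,577.80.
Subtracting fixed costs: EBIT = €4,205,577.80 − €1,340,800 = €2,864,777.80. Interest = €1,600,220.00.
DOL = €4,205,577.80 ÷ €2,864,777.80 = 1.4680; DFL = €2,864,777.80 ÷ €1,264,557.80 = 2.2654.
DCL = DOL × DFL = 1.4680 × 2.2654 = 3.3256.

3.33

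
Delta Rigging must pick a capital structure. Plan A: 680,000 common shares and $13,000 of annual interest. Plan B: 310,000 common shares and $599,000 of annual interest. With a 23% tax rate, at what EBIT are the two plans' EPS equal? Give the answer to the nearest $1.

$1,089,973

At indifference, (EBIT − 13,000)(1 − t)/680,000 = (EBIT − 599,000)(1 − t)/310,000.
Cancelling (1 − t) and cross-multiplying: 310,000·(EBIT − 13,000) = 680,000·(EBIT − 599,000).
EBIT × (680,000 − 310,000) = 599,000 × 680,000 − 13,000 × 310,000 = 403,290,000,000, so EBIT = 403,290,000,000 ÷ 370,000 = 1,089,972.97.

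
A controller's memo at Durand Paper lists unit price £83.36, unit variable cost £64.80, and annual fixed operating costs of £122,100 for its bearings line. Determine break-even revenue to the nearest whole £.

CM per unit = £83.36 − £64.80 = £18.56; CM ratio = £18.56 / £83.36 = 0.2226.
Break-even sales = FC ÷ CM ratio = £122,100 × £83.36 / £18.56 = £548,397.

£548,397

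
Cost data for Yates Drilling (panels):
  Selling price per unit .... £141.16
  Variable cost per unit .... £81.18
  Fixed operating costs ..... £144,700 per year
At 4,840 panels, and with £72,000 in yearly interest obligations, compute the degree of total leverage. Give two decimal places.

Contribution at this volume is 4,840 × £59.98 = £290,303.20.
Subtracting fixed costs: EBIT = £290,303.20 − £144,700 = £145,603.20. Interest = £72,000.00, so EBIT − I = £73,603.20.
DCL = contribution ÷ (EBIT − I) = £290,303.20 ÷ £73,603.20 = 3.9442.

3.94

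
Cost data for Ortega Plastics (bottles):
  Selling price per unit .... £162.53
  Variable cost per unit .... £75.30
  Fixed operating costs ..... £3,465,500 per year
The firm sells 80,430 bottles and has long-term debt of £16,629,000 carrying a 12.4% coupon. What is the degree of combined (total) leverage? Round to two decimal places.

Contribution at this volume is 80,430 × £87.23 = £7,015,908.90.
Subtracting fixed costs: EBIT = £7,015,908.90 − £3,465,500 = £3,550,408.90. Interest = £2,061,996.00, so EBIT − I = £1,488,412.90.
Degree of total leverage = total CM / (EBIT − interest) = £7,015,908.90 / £1,488,412.90 = 4.7137.

4.71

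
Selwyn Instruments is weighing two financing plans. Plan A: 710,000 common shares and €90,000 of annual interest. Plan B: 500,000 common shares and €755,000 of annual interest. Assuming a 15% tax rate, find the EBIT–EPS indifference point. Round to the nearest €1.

Set EPS_A = EPS_B: (EBIT − €90,000)(1 − 0.15) ÷ 710,000 = (EBIT − €755,000)(1 − 0.15) ÷ 500,000.
Cancelling (1 − t) and cross-multiplying: 500,000·(EBIT − 90,000) = 710,000·(EBIT − 755,000).
EBIT × (710,000 − 500,000) = 755,000 × 710,000 − 90,000 × 500,000 = 491,050,000,000, so EBIT = 491,050,000,000 ÷ 210,000 = 2,338,333.33.

€2,338,333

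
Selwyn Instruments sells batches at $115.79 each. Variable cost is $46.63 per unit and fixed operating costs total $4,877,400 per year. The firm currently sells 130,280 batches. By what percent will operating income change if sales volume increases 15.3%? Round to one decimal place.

+33.4%

Contribution at this volume is 130,280 × $69.16 = $9,010,164.80.
Operating income = contribution − fixed costs = $9,010,164.80 − $4,877,400 = $4,132,764.80.
DOL = contribution ÷ EBIT = $9,010,164.80 ÷ $4,132,764.80 = 2.1802.
So EBIT moves 2.1802 × (+15.3%) = +33.4%.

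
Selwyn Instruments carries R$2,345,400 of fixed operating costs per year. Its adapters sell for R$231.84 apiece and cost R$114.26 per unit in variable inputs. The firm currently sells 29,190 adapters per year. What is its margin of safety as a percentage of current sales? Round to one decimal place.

31.7%

Each unit contributes R$231.84 − R$114.26 = R$117.58. Break-even units = R$2,345,400 ÷ R$117.58 = 19,947.27; break-even revenue = 19,947.27 × R$231.84 = R$4,624,575.06.
Actual sales revenue = 29,190 × R$231.84 = R$6,767,409.60.
Margin of safety = (R$6,767,409.60 − R$4,624,575.06) ÷ R$6,767,409.60 = 31.7%.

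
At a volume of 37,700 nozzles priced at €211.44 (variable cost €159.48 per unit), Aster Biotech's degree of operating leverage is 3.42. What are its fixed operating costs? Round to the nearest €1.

€1,386,117

At 37,700 units, contribution = 37,700 × €51.96 = €1,958,892.00.
DOL = contribution / EBIT, so EBIT = €1,958,892.00 / 3.42 = €572,775.44.
Fixed costs = CM − EBIT = €1,958,892.00 − €572,775.44 = €1,386,117.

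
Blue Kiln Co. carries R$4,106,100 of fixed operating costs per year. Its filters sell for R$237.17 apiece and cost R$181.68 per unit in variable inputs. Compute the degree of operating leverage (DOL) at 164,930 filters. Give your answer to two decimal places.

1.81

Total contribution margin = 164,930 × R$55.49 = R$9,151,965.70.
EBIT = R$9,151,965.70 − R$4,106,100 = R$5,045,865.70.
DOL = contribution ÷ EBIT = R$9,151,965.70 ÷ R$5,045,865.70 = 1.8138.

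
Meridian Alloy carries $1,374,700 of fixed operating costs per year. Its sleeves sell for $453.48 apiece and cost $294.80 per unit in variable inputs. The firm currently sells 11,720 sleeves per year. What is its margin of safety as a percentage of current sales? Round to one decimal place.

Unit CM = price − variable cost = $453.48 − $294.80 = $158.68. Break-even units = $1,374,700 ÷ $158.68 = 8,663.35; break-even revenue = 8,663.35 × $453.48 = $3,928,654.88.
Current sales = 11,720 × $453.48 = $5,314,785.60.
Margin of safety = ($5,314,785.60 − $3,928,654.88) ÷ $5,314,785.60 = 26.1%.

26.1%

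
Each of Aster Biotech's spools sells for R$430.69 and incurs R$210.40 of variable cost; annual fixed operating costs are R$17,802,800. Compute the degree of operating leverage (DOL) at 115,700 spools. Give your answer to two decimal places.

3.32

At 115,700 units, contribution = 115,700 × R$220.29 = R$25,487,553.00.
EBIT = R$25,487,553.00 − R$17,802,800 = R$7,684,753.00.
Degree of operating leverage = R$25,487,553.00 / R$7,684,753.00 = 3.3166.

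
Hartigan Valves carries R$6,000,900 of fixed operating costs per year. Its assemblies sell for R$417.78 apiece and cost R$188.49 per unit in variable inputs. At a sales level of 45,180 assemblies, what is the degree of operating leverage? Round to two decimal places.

2.38

Total contribution margin = 45,180 × R$229.29 = R$10,359,322.20.
Subtracting fixed costs: EBIT = R$10,359,322.20 − R$6,000,900 = R$4,358,422.20.
Degree of operating leverage = R$10,359,322.20 / R$4,358,422.20 = 2.3769.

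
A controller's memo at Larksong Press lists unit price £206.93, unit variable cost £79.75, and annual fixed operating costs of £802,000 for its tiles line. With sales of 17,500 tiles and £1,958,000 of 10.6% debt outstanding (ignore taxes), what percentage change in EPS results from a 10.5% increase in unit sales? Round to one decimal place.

Contribution at this volume is 17,500 × £127.18 = £2,225,650.00.
EBIT = £2,225,650.00 − £802,000 = £1,423,650.00.
Interest = £207,548.00, so EBIT − I = £1,216,102.00.
Degree of combined leverage = contribution ÷ (EBIT − I) = £2,225,650.00 ÷ £1,216,102.00 = 1.8302.
%ΔEPS = DCL × %ΔSales = 1.8302 × +10.5% = +19.2%.

+19.2%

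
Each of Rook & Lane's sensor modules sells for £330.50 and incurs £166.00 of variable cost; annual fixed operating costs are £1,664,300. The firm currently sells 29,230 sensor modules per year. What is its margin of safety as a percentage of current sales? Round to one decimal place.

65.4%

Contribution margin per unit = £330.50 − £166.00 = £164.50. Break-even units = £1,664,300 ÷ £164.50 = 10,117.33; break-even revenue = 10,117.33 × £330.50 = £3,343,775.99.
Actual sales revenue = 29,230 × £330.50 = £9,660,515.00.
Margin of safety = (£9,660,515.00 − £3,343,775.99) ÷ £9,660,515.00 = 65.4%.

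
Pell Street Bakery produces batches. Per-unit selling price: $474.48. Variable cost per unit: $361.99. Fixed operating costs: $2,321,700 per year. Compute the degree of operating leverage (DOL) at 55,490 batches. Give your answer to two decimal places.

At 55,490 units, contribution = 55,490 × $112.49 = $6,242,070.10.
Subtracting fixed costs: EBIT = $6,242,070.10 − $2,321,700 = $3,920,370.10.
Degree of operating leverage = $6,242,070.10 / $3,920,370.10 = 1.5922.

1.59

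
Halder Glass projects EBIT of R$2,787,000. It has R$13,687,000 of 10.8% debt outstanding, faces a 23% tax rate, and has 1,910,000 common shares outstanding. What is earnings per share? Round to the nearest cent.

Interest = R$1,478,196.00, so EBT = R$2,787,000 − R$1,478,196.00 = R$1,308,804.00.
Net income = R$1,308,804.00 × (1 − 0.23) = R$1,007,779.08.
Per share: R$1,007,779.08 / 1,910,000 shares = R$0.53.

R$0.53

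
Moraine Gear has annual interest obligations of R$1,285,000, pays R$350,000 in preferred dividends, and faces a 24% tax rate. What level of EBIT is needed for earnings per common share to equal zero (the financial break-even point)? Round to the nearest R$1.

R$1,745,526

Grossing the preferred dividend up to pre-tax terms: R$350,000 / (1 − 0.24) = R$460,526.32.
EPS = 0 when EBIT covers interest plus the pre-tax preferred burden: R$1,285,000 + R$460,526.32 = R$1,745,526.32.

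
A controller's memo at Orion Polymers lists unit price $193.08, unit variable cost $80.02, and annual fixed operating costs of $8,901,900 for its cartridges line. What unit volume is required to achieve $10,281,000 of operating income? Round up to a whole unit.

Unit CM = price − variable cost = $193.08 − $80.02 = $113.06.
Need Q such that Q × $113.06 − $8,901,900 = $10,281,000, i.e. Q = $19,182,900 / $113.06 = 169,670.09 → 169,671.

169,671 cartridges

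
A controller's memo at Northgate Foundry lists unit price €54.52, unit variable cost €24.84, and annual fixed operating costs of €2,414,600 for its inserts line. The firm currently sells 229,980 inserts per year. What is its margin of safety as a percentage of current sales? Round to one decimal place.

Unit CM = price − variable cost = €54.52 − €24.84 = €29.68. Break-even units = €2,414,600 ÷ €29.68 = 81,354.45; break-even revenue = 81,354.45 × €54.52 = €4,435,444.47.
Actual sales revenue = 229,980 × €54.52 = €12,538,509.60.
Margin of safety = (€12,538,509.60 − €4,435,444.47) ÷ €12,538,509.60 = 64.6%.

64.6%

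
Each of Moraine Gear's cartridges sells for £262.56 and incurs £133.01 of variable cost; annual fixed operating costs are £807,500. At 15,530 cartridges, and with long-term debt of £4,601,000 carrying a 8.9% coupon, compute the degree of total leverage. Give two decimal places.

2.53

At 15,530 units, contribution = 15,530 × £129.55 = £2,011,911.50.
Operating income = contribution − fixed costs = £2,011,911.50 − £807,500 = £1,204,411.50. Interest = £409,489.00.
DOL = £2,011,911.50 ÷ £1,204,411.50 = 1.6705; DFL = £1,204,411.50 ÷ £794,922.50 = 1.5151.
DCL = DOL × DFL = 1.6705 × 1.5151 = 2.5310.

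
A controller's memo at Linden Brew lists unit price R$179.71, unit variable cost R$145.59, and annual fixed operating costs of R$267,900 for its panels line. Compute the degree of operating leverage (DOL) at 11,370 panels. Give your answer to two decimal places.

3.23

At 11,370 units, contribution = 11,370 × R$34.12 = R$387,944.40.
EBIT = R$387,944.40 − R$267,900 = R$120,044.40.
DOL = contribution ÷ EBIT = R$387,944.40 ÷ R$120,044.40 = 3.2317.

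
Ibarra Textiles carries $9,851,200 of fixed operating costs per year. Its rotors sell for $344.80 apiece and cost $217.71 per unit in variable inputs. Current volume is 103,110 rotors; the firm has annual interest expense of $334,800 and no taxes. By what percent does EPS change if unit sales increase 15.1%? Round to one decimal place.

Total contribution margin = 103,110 × $127.09 = $13,104,249.90.
EBIT = $13,104,249.90 − $9,851,200 = $3,253,049.90.
Interest = $334,800.00, so EBIT − I = $2,918,249.90.
DCL = total CM / (EBIT − I) = $13,104,249.90 / $2,918,249.90 = 4.4904.
%ΔEPS = DCL × %ΔSales = 4.4904 × +15.1% = +67.8%.

+67.8%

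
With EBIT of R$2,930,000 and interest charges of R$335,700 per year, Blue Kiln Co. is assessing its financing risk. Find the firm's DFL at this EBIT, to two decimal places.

Annual interest charges come to R$335,700.00.
Degree of financial leverage = EBIT / (EBIT − interest) = R$2,930,000 / R$2,594,300.00 = 1.1294.

1.13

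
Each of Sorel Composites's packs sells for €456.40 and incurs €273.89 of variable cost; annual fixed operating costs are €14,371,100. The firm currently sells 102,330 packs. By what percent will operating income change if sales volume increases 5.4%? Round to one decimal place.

+23.4%

At 102,330 units, contribution = 102,330 × €182.51 = €18,676,248.30.
Operating income = contribution − fixed costs = €18,676,248.30 − €14,371,100 = €4,305,148.30.
DOL = contribution ÷ EBIT = €18,676,248.30 ÷ €4,305,148.30 = 4.3381.
So EBIT moves 4.3381 × (+5.4%) = +23.4%.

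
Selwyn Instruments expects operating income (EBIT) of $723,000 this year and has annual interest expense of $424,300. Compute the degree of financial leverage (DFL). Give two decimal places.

Annual interest charges come to $424,300.00.
DFL = EBIT ÷ (EBIT − I) = $723,000 ÷ ($723,000 − $424,300.00) = $723,000 ÷ $298,700.00 = 2.4205.

2.42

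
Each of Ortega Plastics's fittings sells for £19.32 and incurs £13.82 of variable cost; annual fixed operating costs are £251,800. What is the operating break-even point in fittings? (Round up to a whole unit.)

Unit CM = price − variable cost = £19.32 − £13.82 = £5.50.
Break-even volume = fixed costs ÷ CM per unit = £251,800 ÷ £5.50 = 45,781.82, so 45,782 fittings.

45,782 fittings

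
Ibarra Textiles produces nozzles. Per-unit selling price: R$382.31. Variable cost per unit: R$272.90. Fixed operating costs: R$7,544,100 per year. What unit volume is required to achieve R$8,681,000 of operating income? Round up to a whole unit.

148,297 nozzles

Contribution margin per unit = R$382.31 − R$272.90 = R$109.41.
Required volume = (fixed costs + target profit) ÷ CM = (R$7,544,100 + R$8,681,000) ÷ R$109.41 = 148,296.32, so 148,297 nozzles.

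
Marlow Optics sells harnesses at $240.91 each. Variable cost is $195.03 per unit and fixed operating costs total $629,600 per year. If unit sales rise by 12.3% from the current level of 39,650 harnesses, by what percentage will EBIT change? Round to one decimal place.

+18.8%

At 39,650 units, contribution = 39,650 × $45.88 = $1,819,142.00.
EBIT = $1,819,142.00 − $629,600 = $1,189,542.00.
So DOL = total CM / EBIT = $1,819,142.00 / $1,189,542.00 = 1.5293.
%ΔEBIT = DOL × %ΔSales = 1.5293 × +12.3% = +18.8%.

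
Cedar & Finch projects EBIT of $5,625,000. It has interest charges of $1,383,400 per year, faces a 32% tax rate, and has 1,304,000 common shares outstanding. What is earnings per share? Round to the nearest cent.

Pre-tax income = $5,625,000 − $1,383,400.00 = $4,241,600.00.
Net income = $4,241,600.00 × (1 − 0.32) = $2,884,288.00.
EPS = $2,884,288.00 ÷ 1,304,000 = $2.21.

$2.21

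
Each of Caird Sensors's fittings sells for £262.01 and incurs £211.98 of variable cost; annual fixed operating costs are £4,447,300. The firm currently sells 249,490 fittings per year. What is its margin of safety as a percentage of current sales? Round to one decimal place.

64.4%

Each unit contributes £262.01 − £211.98 = £50.03. Break-even units = £4,447,300 ÷ £50.03 = 88,892.66; break-even revenue = 88,892.66 × £262.01 = £23,290,767.00.
Current sales = 249,490 × £262.01 = £65,368,874.90.
Margin of safety = (£65,368,874.90 − £23,290,767.00) ÷ £65,368,874.90 = 64.4%.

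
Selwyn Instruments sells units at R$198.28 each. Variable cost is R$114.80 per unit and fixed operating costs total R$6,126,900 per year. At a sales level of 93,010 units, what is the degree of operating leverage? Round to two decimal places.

Contribution at this volume is 93,010 × R$83.48 = R$7,764,474.80.
Subtracting fixed costs: EBIT = R$7,764,474.80 − R$6,126,900 = R$1,637,574.80.
DOL = contribution ÷ EBIT = R$7,764,474.80 ÷ R$1,637,574.80 = 4.7414.

4.74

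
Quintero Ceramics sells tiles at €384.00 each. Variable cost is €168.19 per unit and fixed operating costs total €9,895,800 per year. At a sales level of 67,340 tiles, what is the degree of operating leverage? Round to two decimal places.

At 67,340 units, contribution = 67,340 × €215.81 = €14,532,645.40.
EBIT = €14,532,645.40 − €9,895,800 = €4,636,845.40.
So DOL = total CM / EBIT = €14,532,645.40 / €4,636,845.40 = 3.1342.

3.13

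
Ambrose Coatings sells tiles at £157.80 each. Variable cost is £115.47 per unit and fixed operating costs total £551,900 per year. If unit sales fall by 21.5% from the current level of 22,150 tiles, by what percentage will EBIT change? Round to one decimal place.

-52.3%

At 22,150 units, contribution = 22,150 × £42.33 = £937,609.50.
Operating income = contribution − fixed costs = £937,609.50 − £551,900 = £385,709.50.
DOL = contribution ÷ EBIT = £937,609.50 ÷ £385,709.50 = 2.4309.
Operating income changes by 2.4309 × -21.5% = -52.3%.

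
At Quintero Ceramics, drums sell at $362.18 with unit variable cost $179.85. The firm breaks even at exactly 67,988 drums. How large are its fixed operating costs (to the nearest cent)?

$12,396,252.04

Contribution margin per unit = $362.18 − $179.85 = $182.33.
Fixed costs = break-even units × CM = 67,988 × $182.33 = $12,396,252.04.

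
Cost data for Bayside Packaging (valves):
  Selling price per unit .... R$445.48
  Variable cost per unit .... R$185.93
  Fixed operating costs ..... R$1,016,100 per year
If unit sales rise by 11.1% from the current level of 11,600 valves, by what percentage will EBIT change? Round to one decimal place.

+16.8%

Contribution at this volume is 11,600 × R$259.55 = R$3,010,780.00.
Subtracting fixed costs: EBIT = R$3,010,780.00 − R$1,016,100 = R$1,994,680.00.
Degree of operating leverage = R$3,010,780.00 / R$1,994,680.00 = 1.5094.
Operating income changes by 1.5094 × +11.1% = +16.8%.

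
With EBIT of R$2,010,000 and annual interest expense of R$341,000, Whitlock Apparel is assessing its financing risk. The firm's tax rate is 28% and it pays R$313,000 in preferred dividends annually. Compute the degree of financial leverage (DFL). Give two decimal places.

1.63

Interest = R$341,000.00.
Pre-tax preferred-dividend burden = R$313,000 ÷ (1 − 0.28) = R$434,722.22.
DFL = EBIT ÷ [EBIT − I − D_p/(1−t)] = R$2,010,000 ÷ [R$2,010,000 − R$341,000.00 − R$434,722.22] = R$2,010,000 ÷ R$1,234,277.78 = 1.6285.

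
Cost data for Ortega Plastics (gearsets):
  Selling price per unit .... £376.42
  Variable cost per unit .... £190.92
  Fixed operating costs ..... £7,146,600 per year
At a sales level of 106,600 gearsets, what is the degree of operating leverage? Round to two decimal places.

1.57

Contribution at this volume is 106,600 × £185.50 = £19,774,300.00.
Operating income = contribution − fixed costs = £19,774,300.00 − £7,146,600 = £12,627,700.00.
Degree of operating leverage = £19,774,300.00 / £12,627,700.00 = 1.5659.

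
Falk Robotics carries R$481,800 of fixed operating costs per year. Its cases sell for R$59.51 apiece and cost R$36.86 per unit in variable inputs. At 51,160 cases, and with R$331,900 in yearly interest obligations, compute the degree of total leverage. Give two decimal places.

3.36

Contribution at this volume is 51,160 × R$22.65 = R$1,158,774.00.
Subtracting fixed costs: EBIT = R$1,158,774.00 − R$481,800 = R$676,974.00. Interest = R$331,900.00, so EBIT − I = R$345,074.00.
Degree of total leverage = total CM / (EBIT − interest) = R$1,158,774.00 / R$345,074.00 = 3.3580.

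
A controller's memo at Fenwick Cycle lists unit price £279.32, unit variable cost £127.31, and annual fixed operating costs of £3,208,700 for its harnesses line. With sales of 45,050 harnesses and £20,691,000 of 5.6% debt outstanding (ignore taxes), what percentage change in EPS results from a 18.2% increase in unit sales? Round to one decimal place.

Contribution at this volume is 45,050 × £152.01 = £6,848,050.50.
Subtracting fixed costs: EBIT = £6,848,050.50 − £3,208,700 = £3,639,350.50.
After interest of £1,158,696.00, pre-tax earnings = £2,480,654.50.
DCL = total CM / (EBIT − I) = £6,848,050.50 / £2,480,654.50 = 2.7606.
EPS therefore changes by 2.7606 × (+18.2%) = +50.2%.

+50.2%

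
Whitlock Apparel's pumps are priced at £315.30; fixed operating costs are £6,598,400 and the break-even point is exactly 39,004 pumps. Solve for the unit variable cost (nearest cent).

Contribution per unit must be FC / Q = £6,598,400 / 39,004 = £169.1724.
Variable cost per unit = £315.30 − £169.1724 = £146.13.

£146.13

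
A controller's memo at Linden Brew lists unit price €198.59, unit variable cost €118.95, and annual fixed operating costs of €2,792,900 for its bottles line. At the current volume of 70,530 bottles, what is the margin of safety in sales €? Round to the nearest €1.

Unit CM = price − variable cost = €198.59 − €118.95 = €79.64. Break-even units = €2,792,900 ÷ €79.64 = 35,069.06; break-even revenue = 35,069.06 × €198.59 = €6,964,364.78.
Actual sales revenue = 70,530 × €198.59 = €14,006,552.70.
Margin of safety = €14,006,552.70 − €6,964,364.78 = €7,042,188.

€7,042,188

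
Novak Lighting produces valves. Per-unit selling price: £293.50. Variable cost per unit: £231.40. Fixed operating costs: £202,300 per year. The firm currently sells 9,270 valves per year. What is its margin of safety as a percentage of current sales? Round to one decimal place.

64.9%

Unit CM = price − variable cost = £293.50 − £231.40 = £62.10. Break-even units = £202,300 ÷ £62.10 = 3,257.65; break-even revenue = 3,257.65 × £293.50 = £956,119.97.
Actual sales revenue = 9,270 × £293.50 = £2,720,745.00.
Margin of safety = (£2,720,745.00 − £956,119.97) ÷ £2,720,745.00 = 64.9%.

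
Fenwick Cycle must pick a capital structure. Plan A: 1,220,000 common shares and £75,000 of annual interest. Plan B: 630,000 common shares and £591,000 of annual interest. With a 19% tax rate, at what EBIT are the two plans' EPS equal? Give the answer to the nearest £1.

At indifference, (EBIT − 75,000)(1 − t)/1,220,000 = (EBIT − 591,000)(1 − t)/630,000.
The (1 − t) factor cancels: (EBIT − 75,000) × 630,000 = (EBIT − 591,000) × 1,220,000.
EBIT × (1,220,000 − 630,000) = 591,000 × 1,220,000 − 75,000 × 630,000 = 673,770,000,000, so EBIT = 673,770,000,000 ÷ 590,000 = 1,141,983.05.

£1,141,983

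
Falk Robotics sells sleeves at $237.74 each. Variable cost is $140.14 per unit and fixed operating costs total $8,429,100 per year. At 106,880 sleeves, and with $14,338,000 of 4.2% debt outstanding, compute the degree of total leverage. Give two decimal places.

7.45

Total contribution margin = 106,880 × $97.60 = $10,431,488.00.
Subtracting fixed costs: EBIT = $10,431,488.00 − $8,429,100 = $2,002,388.00. Interest = $602,196.00, so EBIT − I = $1,400,192.00.
DCL = contribution ÷ (EBIT − I) = $10,431,488.00 ÷ $1,400,192.00 = 7.4500.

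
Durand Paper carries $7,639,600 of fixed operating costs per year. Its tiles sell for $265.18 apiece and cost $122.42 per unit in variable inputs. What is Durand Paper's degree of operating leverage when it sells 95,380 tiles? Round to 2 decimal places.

At 95,380 units, contribution = 95,380 × $142.76 = $13,616,448.80.
Operating income = contribution − fixed costs = $13,616,448.80 − $7,639,600 = $5,976,848.80.
DOL = contribution ÷ EBIT = $13,616,448.80 ÷ $5,976,848.80 = 2.2782.

2.28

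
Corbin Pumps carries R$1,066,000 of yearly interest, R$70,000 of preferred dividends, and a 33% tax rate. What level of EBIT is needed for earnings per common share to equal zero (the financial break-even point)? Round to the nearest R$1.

R$1,170,478

Preferred dividends are paid after tax, so their pre-tax equivalent is R$70,000 ÷ (1 − 0.33) = R$104,477.61.
EPS = 0 when EBIT covers interest plus the pre-tax preferred burden: R$1,066,000 + R$104,477.61 = R$1,170,477.61.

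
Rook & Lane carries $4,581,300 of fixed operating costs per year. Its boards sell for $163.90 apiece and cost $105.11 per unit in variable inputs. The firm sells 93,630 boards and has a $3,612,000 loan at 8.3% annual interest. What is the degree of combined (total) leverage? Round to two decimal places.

8.83

Total contribution margin = 93,630 × $58.79 = $5,504,507.70.
Subtracting fixed costs: EBIT = $5,504,507.70 − $4,581,300 = $923,207.70. Interest = $299,796.00.
DOL = $5,504,507.70 ÷ $923,207.70 = 5.9624; DFL = $923,207.70 ÷ $623,411.70 = 1.4809.
DCL = DOL × DFL = 5.9624 × 1.4809 = 8.8297.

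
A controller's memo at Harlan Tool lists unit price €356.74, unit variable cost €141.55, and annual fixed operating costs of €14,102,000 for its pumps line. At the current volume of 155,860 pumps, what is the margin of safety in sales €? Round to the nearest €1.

Contribution margin per unit = €356.74 − €141.55 = €215.19. Break-even units = €14,102,000 ÷ €215.19 = 65,532.78; break-even revenue = 65,532.78 × €356.74 = €23,378,165.71.
Actual sales revenue = 155,860 × €356.74 = €55,601,496.40.
Margin of safety = €55,601,496.40 − €23,378,165.71 = €32,223,331.

€32,223,331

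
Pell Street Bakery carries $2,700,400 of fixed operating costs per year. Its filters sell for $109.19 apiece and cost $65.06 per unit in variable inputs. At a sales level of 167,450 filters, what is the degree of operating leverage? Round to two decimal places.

1.58

At 167,450 units, contribution = 167,450 × $44.13 = $7,389,568.50.
Operating income = contribution − fixed costs = $7,389,568.50 − $2,700,400 = $4,689,168.50.
Degree of operating leverage = $7,389,568.50 / $4,689,168.50 = 1.5759.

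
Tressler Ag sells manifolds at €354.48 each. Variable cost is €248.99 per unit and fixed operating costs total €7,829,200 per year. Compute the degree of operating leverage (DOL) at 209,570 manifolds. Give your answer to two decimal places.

1.55

Contribution at this volume is 209,570 × €105.49 = €22,107,539.30.
Subtracting fixed costs: EBIT = €22,107,539.30 − €7,829,200 = €14,278,339.30.
Degree of operating leverage = €22,107,539.30 / €14,278,339.30 = 1.5483.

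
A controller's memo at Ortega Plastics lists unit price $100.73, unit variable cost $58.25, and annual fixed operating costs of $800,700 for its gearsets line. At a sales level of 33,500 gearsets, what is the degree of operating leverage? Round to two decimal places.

2.29

At 33,500 units, contribution = 33,500 × $42.48 = $1,423,080.00.
Subtracting fixed costs: EBIT = $1,423,080.00 − $800,700 = $622,380.00.
DOL = contribution ÷ EBIT = $1,423,080.00 ÷ $622,380.00 = 2.2865.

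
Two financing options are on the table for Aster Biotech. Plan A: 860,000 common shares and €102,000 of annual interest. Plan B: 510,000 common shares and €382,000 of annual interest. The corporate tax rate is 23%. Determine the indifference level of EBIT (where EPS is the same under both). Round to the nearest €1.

€790,000

Set EPS_A = EPS_B: (EBIT − €102,000)(1 − 0.23) ÷ 860,000 = (EBIT − €382,000)(1 − 0.23) ÷ 510,000.
Cancelling (1 − t) and cross-multiplying: 510,000·(EBIT − 102,000) = 860,000·(EBIT − 382,000).
Solving, EBIT = (382,000·860,000 − 102,000·510,000) / (860,000 − 510,000) = 276,500,000,000 / 350,000 = 790,000.00.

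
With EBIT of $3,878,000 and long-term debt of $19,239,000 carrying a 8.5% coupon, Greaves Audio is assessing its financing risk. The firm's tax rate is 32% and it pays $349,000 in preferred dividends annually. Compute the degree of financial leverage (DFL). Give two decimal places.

Annual interest charges come to $1,635,315.00.
Preferred dividends grossed up pre-tax: $349,000 / (1 − 0.32) = $513,235.29.
DFL = EBIT ÷ [EBIT − I − D_p/(1−t)] = $3,878,000 ÷ [$3,878,000 − $1,635,315.00 − $513,235.29] = $3,878,000 ÷ $1,729,449.71 = 2.2423.

2.24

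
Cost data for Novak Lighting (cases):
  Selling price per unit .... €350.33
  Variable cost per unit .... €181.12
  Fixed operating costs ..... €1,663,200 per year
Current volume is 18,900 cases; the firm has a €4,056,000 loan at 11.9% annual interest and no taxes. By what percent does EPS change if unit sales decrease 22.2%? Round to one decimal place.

At 18,900 units, contribution = 18,900 × €169.21 = €3,198,069.00.
EBIT = €3,198,069.00 − €1,663,200 = €1,534,869.00.
After interest of €482,664.00, pre-tax earnings = €1,052,205.00.
Degree of combined leverage = contribution ÷ (EBIT − I) = €3,198,069.00 ÷ €1,052,205.00 = 3.0394.
%ΔEPS = DCL × %ΔSales = 3.0394 × -22.2% = -67.5%.

-67.5%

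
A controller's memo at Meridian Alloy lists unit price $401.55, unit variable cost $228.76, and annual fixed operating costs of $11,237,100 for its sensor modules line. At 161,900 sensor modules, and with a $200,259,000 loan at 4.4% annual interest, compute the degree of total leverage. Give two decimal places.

Total contribution margin = 161,900 × $172.79 = $27,974,701.00.
EBIT = $27,974,701.00 − $11,237,100 = $16,737,601.00. Interest = $8,811,396.00.
DOL = $27,974,701.00 ÷ $16,737,601.00 = 1.6714; DFL = $16,737,601.00 ÷ $7,926,205.00 = 2.1117.
DCL = DOL × DFL = 1.6714 × 2.1117 = 3.5295.

3.53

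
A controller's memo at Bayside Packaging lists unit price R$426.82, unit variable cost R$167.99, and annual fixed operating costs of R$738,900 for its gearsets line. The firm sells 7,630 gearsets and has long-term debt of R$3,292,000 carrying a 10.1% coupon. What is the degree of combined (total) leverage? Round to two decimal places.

2.19

Contribution at this volume is 7,630 × R$258.83 = R$1,974,872.90.
Subtracting fixed costs: EBIT = R$1,974,872.90 − R$738,900 = R$1,235,972.90. Interest = R$332,492.00, so EBIT − I = R$903,480.90.
Degree of total leverage = total CM / (EBIT − interest) = R$1,974,872.90 / R$903,480.90 = 2.1858.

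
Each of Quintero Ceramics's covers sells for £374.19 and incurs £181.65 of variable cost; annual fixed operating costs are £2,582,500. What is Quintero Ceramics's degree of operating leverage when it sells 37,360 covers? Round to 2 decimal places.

Total contribution margin = 37,360 × £192.54 = £7,193,294.40.
Subtracting fixed costs: EBIT = £7,193,294.40 − £2,582,500 = £4,610,794.40.
DOL = contribution ÷ EBIT = £7,193,294.40 ÷ £4,610,794.40 = 1.5601.

1.56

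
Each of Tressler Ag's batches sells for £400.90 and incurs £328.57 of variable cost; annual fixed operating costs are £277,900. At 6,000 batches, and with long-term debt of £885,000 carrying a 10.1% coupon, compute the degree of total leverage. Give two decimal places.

Total contribution margin = 6,000 × £72.33 = £433,980.00.
Subtracting fixed costs: EBIT = £433,980.00 − £277,900 = £156,080.00. Interest = £89,385.00, so EBIT − I = £66,695.00.
DCL = contribution ÷ (EBIT − I) = £433,980.00 ÷ £66,695.00 = 6.5069.

6.51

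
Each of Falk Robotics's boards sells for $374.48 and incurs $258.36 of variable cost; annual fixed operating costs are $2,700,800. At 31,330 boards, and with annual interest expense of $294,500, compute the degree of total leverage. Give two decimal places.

Total contribution margin = 31,330 × $116.12 = $3,638,039.60.
Operating income = contribution − fixed costs = $3,638,039.60 − $2,700,800 = $937,239.60. Interest = $294,500.00, so EBIT − I = $642,739.60.
Degree of total leverage = total CM / (EBIT − interest) = $3,638,039.60 / $642,739.60 = 5.6602.

5.66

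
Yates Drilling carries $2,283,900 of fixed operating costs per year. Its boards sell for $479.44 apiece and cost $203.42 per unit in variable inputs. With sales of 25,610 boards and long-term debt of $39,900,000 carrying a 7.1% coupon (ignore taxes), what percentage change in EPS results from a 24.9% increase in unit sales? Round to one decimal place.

Contribution at this volume is 25,610 × $276.02 = $7,068,872.20.
Subtracting fixed costs: EBIT = $7,068,872.20 − $2,283,900 = $4,784,972.20.
Interest = $2,832,900.00, so EBIT − I = $1,952,072.20.
Degree of combined leverage = contribution ÷ (EBIT − I) = $7,068,872.20 ÷ $1,952,072.20 = 3.6212.
EPS therefore changes by 3.6212 × (+24.9%) = +90.2%.

+90.2%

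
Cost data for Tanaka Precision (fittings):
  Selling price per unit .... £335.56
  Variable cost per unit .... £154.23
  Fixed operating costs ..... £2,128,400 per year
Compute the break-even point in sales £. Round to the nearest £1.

Contribution margin per unit = £335.56 − £154.23 = £181.33, a CM ratio of £181.33 ÷ £335.56 = 0.5404.
Break-even sales = FC ÷ CM ratio = £2,128,400 × £335.56 / £181.33 = £3,938,708.

£3,938,708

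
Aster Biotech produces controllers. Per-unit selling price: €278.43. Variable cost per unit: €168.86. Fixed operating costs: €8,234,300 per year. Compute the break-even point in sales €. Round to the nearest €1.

CM per unit = €278.43 − €168.86 = €109.57; CM ratio = €109.57 / €278.43 = 0.3935.
Break-even revenue = fixed costs × price ÷ CM = €8,234,300 × €278.43 ÷ €109.57 = €20,924,305.

€20,924,305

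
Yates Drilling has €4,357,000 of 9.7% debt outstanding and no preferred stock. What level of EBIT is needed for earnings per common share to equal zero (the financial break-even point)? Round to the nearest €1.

Annual interest = 9.7% × €4,357,000 = €422,629.00.
Without preferred stock the financial break-even is simply EBIT = interest = €422,629.00.

€422,629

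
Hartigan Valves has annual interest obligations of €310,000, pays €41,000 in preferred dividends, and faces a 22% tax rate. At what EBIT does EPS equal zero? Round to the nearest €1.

Preferred dividends are paid after tax, so their pre-tax equivalent is €41,000 ÷ (1 − 0.22) = €52,564.10.
EPS = 0 when EBIT covers interest plus the pre-tax preferred burden: €310,000 + €52,564.10 = €362,564.10.

€362,564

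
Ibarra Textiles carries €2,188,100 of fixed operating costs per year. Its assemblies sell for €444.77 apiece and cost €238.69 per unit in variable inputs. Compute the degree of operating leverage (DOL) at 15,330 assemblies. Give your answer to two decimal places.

3.25

Contribution at this volume is 15,330 × €206.08 = €3,159,206.40.
Operating income = contribution − fixed costs = €3,159,206.40 − €2,188,100 = €971,106.40.
So DOL = total CM / EBIT = €3,159,206.40 / €971,106.40 = 3.2532.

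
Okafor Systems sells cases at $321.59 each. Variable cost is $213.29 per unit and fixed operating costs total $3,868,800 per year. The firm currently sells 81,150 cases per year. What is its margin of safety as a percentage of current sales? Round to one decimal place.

Unit CM = price − variable cost = $321.59 − $213.29 = $108.30. Break-even units = $3,868,800 ÷ $108.30 = 35,722.99; break-even revenue = 35,722.99 × $321.59 = $11,488,156.90.
Actual sales revenue = 81,150 × $321.59 = $26,097,028.50.
Margin of safety = ($26,097,028.50 − $11,488,156.90) ÷ $26,097,028.50 = 56.0%.

56.0%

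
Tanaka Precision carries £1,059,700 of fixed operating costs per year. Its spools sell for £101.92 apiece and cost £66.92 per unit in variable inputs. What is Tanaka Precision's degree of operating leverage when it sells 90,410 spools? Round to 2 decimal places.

1.50

At 90,410 units, contribution = 90,410 × £35.00 = £3,164,350.00.
Subtracting fixed costs: EBIT = £3,164,350.00 − £1,059,700 = £2,104,650.00.
So DOL = total CM / EBIT = £3,164,350.00 / £2,104,650.00 = 1.5035.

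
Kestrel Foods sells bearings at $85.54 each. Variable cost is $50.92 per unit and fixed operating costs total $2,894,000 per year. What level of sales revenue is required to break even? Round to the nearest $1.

Contribution margin per unit = $85.54 − $50.92 = $34.62, a CM ratio of $34.62 ÷ $85.54 = 0.4047.
Break-even revenue = fixed costs × price ÷ CM = $2,894,000 × $85.54 ÷ $34.62 = $7,150,571.

$7,150,571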